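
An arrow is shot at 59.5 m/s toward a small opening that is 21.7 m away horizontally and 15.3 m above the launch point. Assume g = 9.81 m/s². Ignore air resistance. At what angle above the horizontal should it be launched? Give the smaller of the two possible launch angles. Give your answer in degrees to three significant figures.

36.9°

Trajectory: y = x tanθ − g x² (1 + tan²θ)/(2v₀²). With x = 21.7, y = 15.3, v₀ = 59.5, g = 9.81:
0.6524 tan²θ − 21.7 tanθ + (15.95) = 0.
tanθ = [21.7 ± √(21.7² − 4 × 0.6524 × (15.95))] / (2 × 0.6524) = (21.7 ± 20.72) / 1.305, giving tanθ = 0.7521 or 32.51.
θ = 36.95° or 88.24°; the smaller is 36.95°.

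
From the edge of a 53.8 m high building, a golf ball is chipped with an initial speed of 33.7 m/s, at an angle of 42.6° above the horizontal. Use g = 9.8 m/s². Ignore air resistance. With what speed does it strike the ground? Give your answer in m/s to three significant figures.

Components: vₓ = 33.70 cos 42.6° = 24.81 m/s, v_y0 = 33.70 sin 42.6° = 22.81 m/s.
The projectile lands when y = 53.8 + (22.81) t − ½·9.80·t² = 0. Positive root: t = (22.81 + √(22.81² + 2·9.80·53.8)) / 9.80 = (22.81 + 39.68) / 9.80 = 6.377 s.
Vertical velocity at impact: v_y = v_y0 − g t = 22.81 − 9.80 × 6.377 = −39.68 m/s.
Speed: |v| = √(vₓ² + v_y²) = √(24.81² + 39.68²) = 46.80 m/s.

46.8 m/s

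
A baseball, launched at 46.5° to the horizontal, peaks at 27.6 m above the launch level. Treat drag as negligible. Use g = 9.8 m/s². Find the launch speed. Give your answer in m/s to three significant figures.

At the peak v_y = 0, so v_y0 = √(2gH) = √(2 × 9.80 × 27.6) = 23.26 m/s.
v_y0 = v₀ sin θ ⇒ v₀ = 23.26 / sin 46.5° = 32.06 m/s.

32.1 m/s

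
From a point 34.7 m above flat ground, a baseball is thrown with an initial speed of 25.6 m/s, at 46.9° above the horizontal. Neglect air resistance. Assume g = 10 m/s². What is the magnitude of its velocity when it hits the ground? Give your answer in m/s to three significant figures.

vₓ = 25.60 cos 46.9° = 17.49 m/s; v_y0 = 25.60 sin 46.9° = 18.69 m/s.
With up positive and y = 0 at the ground: y(t) = 34.7 + (18.69) t − 5.000 t². Setting y = 0 and taking the positive root: t = [18.69 + √(18.69² + 2·10.0·34.7)] / 10.0 = (18.69 + 32.30) / 10.0 = 5.099 s.
Vertical velocity at impact: v_y = v_y0 − g t = 18.69 − 10.0 × 5.099 = −32.30 m/s.
Speed: |v| = √(vₓ² + v_y²) = √(17.49² + 32.30²) = 36.73 m/s.

36.7 m/s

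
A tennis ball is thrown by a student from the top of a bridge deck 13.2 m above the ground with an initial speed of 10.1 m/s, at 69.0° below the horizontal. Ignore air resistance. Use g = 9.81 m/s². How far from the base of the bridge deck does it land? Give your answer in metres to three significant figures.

3.40 m

vₓ = 10.10 cos 69.0° = 3.620 m/s; v_y0 = −9.429 m/s (downward).
The projectile lands when y = 13.2 + (−9.429) t − ½·9.81·t² = 0. Positive root: t = (−9.429 + √(9.429² + 2·9.81·13.2)) / 9.81 = (−9.429 + 18.65) / 9.81 = 0.9401 s.
Horizontal distance: R = vₓ t = 3.620 × 0.9401 = 3.403 m.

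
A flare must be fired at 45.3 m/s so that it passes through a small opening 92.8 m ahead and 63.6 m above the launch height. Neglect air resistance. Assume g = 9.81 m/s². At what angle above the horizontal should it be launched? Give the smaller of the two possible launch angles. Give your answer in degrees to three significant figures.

Trajectory: y = x tanθ − g x² (1 + tan²θ)/(2v₀²). With x = 92.8, y = 63.6, v₀ = 45.3, g = 9.81:
20.58 tan²θ − 92.8 tanθ + (84.18) = 0.
tanθ = [92.8 ± √(92.8² − 4 × 20.58 × (84.18))] / (2 × 20.58) = (92.8 ± 40.99) / 41.17, giving tanθ = 1.258 or 3.250.
θ = 51.53° or 72.90°; the smaller is 51.53°.

51.5°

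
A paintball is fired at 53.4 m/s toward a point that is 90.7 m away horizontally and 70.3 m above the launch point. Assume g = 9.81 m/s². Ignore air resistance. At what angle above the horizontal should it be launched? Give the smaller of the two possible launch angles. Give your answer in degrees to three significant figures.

48.5°

Trajectory: y = x tanθ − g x² (1 + tan²θ)/(2v₀²). With x = 90.7, y = 70.3, v₀ = 53.4, g = 9.81:
14.15 tan²θ − 90.7 tanθ + (84.45) = 0.
tanθ = [90.7 ± √(90.7² − 4 × 14.15 × (84.45))] / (2 × 14.15) = (90.7 ± 58.71) / 28.30, giving tanθ = 1.130 or 5.279.
θ = 48.50° or 79.27°; the smaller is 48.50°.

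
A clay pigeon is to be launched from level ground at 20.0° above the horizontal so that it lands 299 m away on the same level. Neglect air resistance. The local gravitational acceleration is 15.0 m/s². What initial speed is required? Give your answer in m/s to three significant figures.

83.5 m/s

From R = (v₀² / g) sin 2θ: v₀ = √(gR / sin 2θ).
v₀ = √(15.0 × 299 / sin 40.00°) = √(4485 / 0.6428) = √6977.4 = 83.53 m/s.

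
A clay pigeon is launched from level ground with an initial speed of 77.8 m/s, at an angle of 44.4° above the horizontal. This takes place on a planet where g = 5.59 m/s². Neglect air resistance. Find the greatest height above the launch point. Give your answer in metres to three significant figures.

265 m

vₓ = 77.80 cos 44.4° = 55.59 m/s; v_y0 = 77.80 sin 44.4° = 54.43 m/s.
At the apex v_y = 0, so H = v_y0²/(2g) = 54.43²/11.18 = 265.0 m.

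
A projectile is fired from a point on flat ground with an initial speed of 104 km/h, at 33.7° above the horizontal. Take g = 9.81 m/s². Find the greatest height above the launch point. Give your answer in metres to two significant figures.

Convert: 104 km/h = 104/3.6 = 28.89 m/s.
Horizontal component vₓ = 28.89 cos 33.7° = 24.03 m/s; vertical v_y0 = 28.89 sin 33.7° = 16.03 m/s.
Maximum height: H = v_y0² / (2g) = 16.03² / (2 × 9.81) = 13.09 m.

13 m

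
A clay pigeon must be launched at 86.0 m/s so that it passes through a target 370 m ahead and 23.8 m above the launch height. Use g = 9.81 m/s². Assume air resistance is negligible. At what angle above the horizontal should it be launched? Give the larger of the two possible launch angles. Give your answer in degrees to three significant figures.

75.0°

Trajectory: y = x tanθ − g x² (1 + tan²θ)/(2v₀²). With x = 370, y = 23.8, v₀ = 86.0, g = 9.81:
90.79 tan²θ − 370 tanθ + (114.6) = 0.
tanθ = [370 ± √(370² − 4 × 90.79 × (114.6))] / (2 × 90.79) = (370 ± 308.7) / 181.6, giving tanθ = 0.3377 or 3.738.
θ = 18.66° or 75.02°; the larger is 75.02°.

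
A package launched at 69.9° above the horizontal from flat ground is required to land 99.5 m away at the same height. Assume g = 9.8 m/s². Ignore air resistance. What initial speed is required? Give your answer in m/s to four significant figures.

38.87 m/s

On level ground R = v₀² sin 2θ / g ⇒ v₀ = √(gR / sin 2θ).
v₀ = √(9.80 × 99.5 / sin 139.8°) = √(975.1 / 0.6455) = √1510.7 = 38.87 m/s.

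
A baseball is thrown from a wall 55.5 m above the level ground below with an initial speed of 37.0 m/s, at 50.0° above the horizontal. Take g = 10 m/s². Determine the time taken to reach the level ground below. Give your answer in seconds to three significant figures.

7.21 s

Horizontal component vₓ = 37.00 cos 50.0° = 23.78 m/s; vertical v_y0 = 37.00 sin 50.0° = 28.34 m/s.
The projectile lands when y = 55.5 + (28.34) t − ½·10.0·t² = 0. Positive root: t = (28.34 + √(28.34² + 2·10.0·55.5)) / 10.0 = (28.34 + 43.74) / 10.0 = 7.209 s.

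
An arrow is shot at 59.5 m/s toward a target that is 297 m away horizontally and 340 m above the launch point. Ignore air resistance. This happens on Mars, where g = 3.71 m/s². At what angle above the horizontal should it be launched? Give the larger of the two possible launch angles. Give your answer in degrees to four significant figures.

77.77°

Trajectory: y = x tanθ − g x² (1 + tan²θ)/(2v₀²). With x = 297, y = 340, v₀ = 59.5, g = 3.71:
46.22 tan²θ − 297 tanθ + (386.2) = 0.
tanθ = [297 ± √(297² − 4 × 46.22 × (386.2))] / (2 × 46.22) = (297 ± 129.6) / 92.44, giving tanθ = 1.811 or 4.615.
θ = 61.09° or 77.77°; the larger is 77.77°.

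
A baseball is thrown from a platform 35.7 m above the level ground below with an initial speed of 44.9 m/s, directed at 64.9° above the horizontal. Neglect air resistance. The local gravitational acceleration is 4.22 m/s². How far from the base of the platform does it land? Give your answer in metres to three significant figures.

383 m

Resolve: vₓ = 44.90 cos 64.9° = 19.05 m/s and v_y0 = 44.90 sin 64.9° = 40.66 m/s.
The projectile lands when y = 35.7 + (40.66) t − ½·4.22·t² = 0. Positive root: t = (40.66 + √(40.66² + 2·4.22·35.7)) / 4.22 = (40.66 + 44.21) / 4.22 = 20.11 s.
Horizontal distance: R = vₓ t = 19.05 × 20.11 = 383.1 m.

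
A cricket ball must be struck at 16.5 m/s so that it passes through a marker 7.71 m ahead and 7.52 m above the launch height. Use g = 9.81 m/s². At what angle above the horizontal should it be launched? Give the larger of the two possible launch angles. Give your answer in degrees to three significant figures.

80.3°

Trajectory: y = x tanθ − g x² (1 + tan²θ)/(2v₀²). With x = 7.71, y = 7.52, v₀ = 16.5, g = 9.81:
1.071 tan²θ − 7.71 tanθ + (8.591) = 0.
tanθ = [7.71 ± √(7.71² − 4 × 1.071 × (8.591))] / (2 × 1.071) = (7.71 ± 4.758) / 2.142, giving tanθ = 1.378 or 5.821.
θ = 54.03° or 80.25°; the larger is 80.25°.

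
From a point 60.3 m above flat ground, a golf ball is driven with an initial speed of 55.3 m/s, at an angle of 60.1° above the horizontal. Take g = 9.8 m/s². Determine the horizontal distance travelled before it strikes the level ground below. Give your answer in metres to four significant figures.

300.8 m

vₓ = 55.30 cos 60.1° = 27.57 m/s; v_y0 = 55.30 sin 60.1° = 47.94 m/s.
The projectile lands when y = 60.3 + (47.94) t − ½·9.80·t² = 0. Positive root: t = (47.94 + √(47.94² + 2·9.80·60.3)) / 9.80 = (47.94 + 58.99) / 9.80 = 10.91 s.
Horizontal distance: R = vₓ t = 27.57 × 10.91 = 300.8 m.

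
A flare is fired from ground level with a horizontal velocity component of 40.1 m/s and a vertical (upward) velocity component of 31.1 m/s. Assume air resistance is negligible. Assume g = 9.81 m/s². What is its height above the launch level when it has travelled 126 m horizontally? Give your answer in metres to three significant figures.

49.3 m

At x = 126 m, t = x/vₓ = 126/40.10 = 3.142 s.
Height: y = v_y0 t − ½ g t² = 31.10 × 3.142 − 4.905 × 3.142² = 97.72 − 48.43 = 49.29 m.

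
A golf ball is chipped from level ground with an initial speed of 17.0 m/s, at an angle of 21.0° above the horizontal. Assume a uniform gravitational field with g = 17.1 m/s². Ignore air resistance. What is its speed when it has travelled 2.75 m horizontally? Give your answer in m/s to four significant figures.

Horizontal component vₓ = 17.00 cos 21.0° = 15.87 m/s; vertical v_y0 = 17.00 sin 21.0° = 6.092 m/s.
At x = 2.75 m, t = x/vₓ = 2.75/15.87 = 0.1733 s.
Vertical velocity there: v_y = v_y0 − g t = 6.092 − 17.1 × 0.1733 = 3.129 m/s.
Speed: √(vₓ² + v_y²) = √(15.87² + 3.129²) = 16.18 m/s.

16.18 m/s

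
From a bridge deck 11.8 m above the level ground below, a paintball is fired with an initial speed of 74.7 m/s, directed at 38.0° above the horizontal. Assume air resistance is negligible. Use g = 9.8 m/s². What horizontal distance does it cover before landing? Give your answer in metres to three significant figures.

Resolve: vₓ = 74.70 cos 38.0° = 58.86 m/s and v_y0 = 74.70 sin 38.0° = 45.99 m/s.
Vertical motion (up positive, ground at y = 0): 4.900 t² − (45.99) t − 11.8 = 0, so t = (45.99 + √(45.99² + 2·9.80·11.8)) / 9.80 = (45.99 + 48.44) / 9.80 = 9.636 s.
Horizontal distance: R = vₓ t = 58.86 × 9.636 = 567.2 m.

567 m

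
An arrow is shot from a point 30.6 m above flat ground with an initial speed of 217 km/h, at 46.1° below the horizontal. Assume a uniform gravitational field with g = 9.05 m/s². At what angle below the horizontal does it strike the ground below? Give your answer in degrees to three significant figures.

Convert: 217 km/h = 217/3.6 = 60.28 m/s.
Horizontal component vₓ = 60.28 cos 46.1° = 41.80 m/s; vertical v_y0 = −43.43 m/s (downward).
The projectile lands when y = 30.6 + (−43.43) t − ½·9.05·t² = 0. Positive root: t = (−43.43 + √(43.43² + 2·9.05·30.6)) / 9.05 = (−43.43 + 49.40) / 9.05 = 0.6593 s.
At impact: v_y = v_y0 − g t = −49.40 m/s; vₓ = 41.80 m/s.
Angle below horizontal: arctan(|v_y|/vₓ) = arctan(49.40/41.80) = 49.77°.

49.8°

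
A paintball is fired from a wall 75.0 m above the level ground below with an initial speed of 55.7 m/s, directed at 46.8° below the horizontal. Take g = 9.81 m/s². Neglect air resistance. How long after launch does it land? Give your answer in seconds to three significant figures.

1.56 s

Horizontal component vₓ = 55.70 cos 46.8° = 38.13 m/s; vertical v_y0 = −40.60 m/s (downward).
Vertical motion (up positive, ground at y = 0): 4.905 t² − (−40.60) t − 75.0 = 0, so t = (−40.60 + √(40.60² + 2·9.81·75.0)) / 9.81 = (−40.60 + 55.86) / 9.81 = 1.555 s.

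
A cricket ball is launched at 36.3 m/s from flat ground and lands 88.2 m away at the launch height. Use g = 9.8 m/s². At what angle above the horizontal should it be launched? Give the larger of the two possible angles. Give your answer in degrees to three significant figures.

69.5°

From R = (v₀²/g) sin 2θ: sin 2θ = 9.80 × 88.2 / 1317.7 = 0.6560.
2θ = 40.99° or 180° − 40.99° = 139.0°, so θ = 20.50° or 69.50°.
The larger angle is 69.50°.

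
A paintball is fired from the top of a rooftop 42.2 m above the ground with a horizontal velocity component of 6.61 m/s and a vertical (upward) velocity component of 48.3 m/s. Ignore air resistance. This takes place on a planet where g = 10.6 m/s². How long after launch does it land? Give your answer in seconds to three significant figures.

With up positive and y = 0 at the ground: y(t) = 42.2 + (48.30) t − 5.300 t². Setting y = 0 and taking the positive root: t = [48.30 + √(48.30² + 2·10.6·42.2)] / 10.6 = (48.30 + 56.81) / 10.6 = 9.916 s.

9.92 s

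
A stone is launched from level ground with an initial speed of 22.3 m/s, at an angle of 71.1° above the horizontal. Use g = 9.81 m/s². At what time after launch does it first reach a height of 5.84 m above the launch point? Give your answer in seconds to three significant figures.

0.297 s

Resolve: vₓ = 22.30 cos 71.1° = 7.223 m/s and v_y0 = 22.30 sin 71.1° = 21.10 m/s.
Height y(t) = 21.10 t − 4.905 t² = 5.84 gives 4.905 t² − 21.10 t + 5.84 = 0.
Quadratic formula: t = (21.10 ± √330.53) / 9.81 = (21.10 ± 18.18) / 9.81 → t = 0.2974 s or 4.004 s.
The first (ascending) time is 0.2974 s.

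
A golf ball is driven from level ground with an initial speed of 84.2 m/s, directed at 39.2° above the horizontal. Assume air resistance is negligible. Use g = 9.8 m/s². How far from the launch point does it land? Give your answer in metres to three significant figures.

Resolve: vₓ = 84.20 cos 39.2° = 65.25 m/s and v_y0 = 84.20 sin 39.2° = 53.22 m/s.
Time aloft: T = 2 v_y0 / g = 2 × 53.22 / 9.80 = 10.86 s.
Horizontal distance R = vₓ T = 65.25 × 10.86 = 708.7 m.

709 m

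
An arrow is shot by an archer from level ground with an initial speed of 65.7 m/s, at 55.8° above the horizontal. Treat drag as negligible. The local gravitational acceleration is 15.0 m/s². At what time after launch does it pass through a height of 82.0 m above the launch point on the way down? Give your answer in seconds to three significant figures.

Horizontal component vₓ = 65.70 cos 55.8° = 36.93 m/s; vertical v_y0 = 65.70 sin 55.8° = 54.34 m/s.
Require v_y0 t − ½ g t² = 82.0, i.e. 7.500 t² − 54.34 t + 82.0 = 0.
t = [54.34 ± √(54.34² − 2·15.0·82.0)] / 15.0 = (54.34 ± 22.20) / 15.0, so t = 2.143 s or t = 5.102 s.
The descending-branch root is 5.102 s.

5.10 s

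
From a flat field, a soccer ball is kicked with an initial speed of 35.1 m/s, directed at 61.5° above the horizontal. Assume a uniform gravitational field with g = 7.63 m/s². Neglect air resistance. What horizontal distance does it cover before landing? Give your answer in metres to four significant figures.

135.4 m

vₓ = 35.10 cos 61.5° = 16.75 m/s; v_y0 = 35.10 sin 61.5° = 30.85 m/s.
Time aloft: T = 2 v_y0 / g = 2 × 30.85 / 7.63 = 8.086 s.
Range: R = vₓ T = 16.75 × 8.086 = 135.4 m.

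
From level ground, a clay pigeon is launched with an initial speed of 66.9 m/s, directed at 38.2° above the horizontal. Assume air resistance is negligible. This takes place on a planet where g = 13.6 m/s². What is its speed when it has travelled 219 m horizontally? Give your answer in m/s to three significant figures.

54.7 m/s

Components: vₓ = 66.90 cos 38.2° = 52.57 m/s, v_y0 = 66.90 sin 38.2° = 41.37 m/s.
x = vₓ t ⇒ t = 219/52.57 = 4.166 s.
Vertical velocity there: v_y = v_y0 − g t = 41.37 − 13.6 × 4.166 = −15.28 m/s.
Speed: √(vₓ² + v_y²) = √(52.57² + 15.28²) = 54.75 m/s.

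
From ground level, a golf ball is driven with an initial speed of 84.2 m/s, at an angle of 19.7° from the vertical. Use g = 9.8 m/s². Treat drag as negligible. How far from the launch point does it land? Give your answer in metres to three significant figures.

459 m

vₓ = 84.20 sin 19.7° = 28.38 m/s; v_y0 = 84.20 cos 19.7° = 79.27 m/s.
Flight time T = 2 v_y0 / g = 16.18 s.
Range: R = vₓ T = 28.38 × 16.18 = 459.2 m.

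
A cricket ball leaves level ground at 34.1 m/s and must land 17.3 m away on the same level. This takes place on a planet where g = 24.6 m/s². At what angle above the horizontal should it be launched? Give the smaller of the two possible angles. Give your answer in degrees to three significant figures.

10.7°

From R = (v₀²/g) sin 2θ: sin 2θ = 24.6 × 17.3 / 1162.8 = 0.3660.
2θ = 21.47° or 180° − 21.47° = 158.5°, so θ = 10.73° or 79.27°.
The smaller angle is 10.73°.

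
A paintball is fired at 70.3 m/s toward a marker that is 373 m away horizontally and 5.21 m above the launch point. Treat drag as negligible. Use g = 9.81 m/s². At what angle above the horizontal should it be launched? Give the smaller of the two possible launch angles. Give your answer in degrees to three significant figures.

Trajectory: y = x tanθ − g x² (1 + tan²θ)/(2v₀²). With x = 373, y = 5.21, v₀ = 70.3, g = 9.81:
138.1 tan²θ − 373 tanθ + (143.3) = 0.
tanθ = [373 ± √(373² − 4 × 138.1 × (143.3))] / (2 × 138.1) = (373 ± 244.9) / 276.2, giving tanθ = 0.4638 or 2.237.
θ = 24.88° or 65.92°; the smaller is 24.88°.

24.9°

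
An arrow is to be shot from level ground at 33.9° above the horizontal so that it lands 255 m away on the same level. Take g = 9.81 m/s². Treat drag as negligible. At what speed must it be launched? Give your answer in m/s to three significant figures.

On level ground R = v₀² sin 2θ / g ⇒ v₀ = √(gR / sin 2θ).
v₀ = √(9.81 × 255 / sin 67.80°) = √(2502 / 0.9259) = √2701.8 = 51.98 m/s.

52.0 m/s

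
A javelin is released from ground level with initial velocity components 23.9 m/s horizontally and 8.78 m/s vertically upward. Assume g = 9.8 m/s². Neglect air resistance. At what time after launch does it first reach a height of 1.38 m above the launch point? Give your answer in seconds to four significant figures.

Set y = v_y0 t − ½ g t² = 1.38: 4.900 t² − 8.780 t + 1.38 = 0.
Quadratic formula: t = (8.780 ± √50.040) / 9.80 = (8.780 ± 7.074) / 9.80 → t = 0.1741 s or 1.618 s.
The first (ascending) time is 0.1741 s.

0.1741 s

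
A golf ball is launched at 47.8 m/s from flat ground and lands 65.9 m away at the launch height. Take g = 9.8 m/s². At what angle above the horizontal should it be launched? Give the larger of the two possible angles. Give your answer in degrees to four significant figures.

R = v₀² sin 2θ / g gives sin 2θ = gR/v₀² = 9.80·65.9/47.8² = 0.2827.
2θ = 16.42° or 180° − 16.42° = 163.6°, so θ = 8.209° or 81.79°.
The larger angle is 81.79°.

81.79°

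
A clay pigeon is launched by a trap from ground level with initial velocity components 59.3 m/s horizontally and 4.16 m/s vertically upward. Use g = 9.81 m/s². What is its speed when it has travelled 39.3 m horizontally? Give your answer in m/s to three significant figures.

At x = 39.3 m, t = x/vₓ = 39.3/59.30 = 0.6627 s.
Vertical velocity there: v_y = v_y0 − g t = 4.160 − 9.81 × 0.6627 = −2.341 m/s.
Speed: √(vₓ² + v_y²) = √(59.30² + 2.341²) = 59.35 m/s.

59.3 m/s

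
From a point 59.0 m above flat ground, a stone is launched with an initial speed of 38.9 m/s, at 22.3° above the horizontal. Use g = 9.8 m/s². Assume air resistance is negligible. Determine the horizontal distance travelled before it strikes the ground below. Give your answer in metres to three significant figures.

Resolve: vₓ = 38.90 cos 22.3° = 35.99 m/s and v_y0 = 38.90 sin 22.3° = 14.76 m/s.
Vertical motion (up positive, ground at y = 0): 4.900 t² − (14.76) t − 59.0 = 0, so t = (14.76 + √(14.76² + 2·9.80·59.0)) / 9.80 = (14.76 + 37.07) / 9.80 = 5.289 s.
Horizontal distance: R = vₓ t = 35.99 × 5.289 = 190.4 m.

190 m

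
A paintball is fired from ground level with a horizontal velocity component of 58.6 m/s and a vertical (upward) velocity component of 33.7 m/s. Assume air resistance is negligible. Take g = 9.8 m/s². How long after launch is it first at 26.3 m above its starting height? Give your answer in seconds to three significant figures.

Set y = v_y0 t − ½ g t² = 26.3: 4.900 t² − 33.70 t + 26.3 = 0.
Quadratic formula: t = (33.70 ± √620.21) / 9.80 = (33.70 ± 24.90) / 9.80 → t = 0.8975 s or 5.980 s.
The first (ascending) time is 0.8975 s.

0.898 s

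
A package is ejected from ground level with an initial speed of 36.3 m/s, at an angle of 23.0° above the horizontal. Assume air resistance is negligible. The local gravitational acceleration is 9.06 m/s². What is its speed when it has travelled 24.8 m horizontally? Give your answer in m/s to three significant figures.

vₓ = 36.30 cos 23.0° = 33.41 m/s; v_y0 = 36.30 sin 23.0° = 14.18 m/s.
At x = 24.8 m, t = x/vₓ = 24.8/33.41 = 0.7422 s.
Vertical velocity there: v_y = v_y0 − g t = 14.18 − 9.06 × 0.7422 = 7.459 m/s.
Speed: √(vₓ² + v_y²) = √(33.41² + 7.459²) = 34.24 m/s.

34.2 m/s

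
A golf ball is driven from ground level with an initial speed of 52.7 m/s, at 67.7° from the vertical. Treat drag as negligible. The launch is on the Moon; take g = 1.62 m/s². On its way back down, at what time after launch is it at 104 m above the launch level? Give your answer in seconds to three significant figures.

vₓ = 52.70 sin 67.7° = 48.76 m/s; v_y0 = 52.70 cos 67.7° = 20.00 m/s.
Height y(t) = 20.00 t − 0.8100 t² = 104 gives 0.8100 t² − 20.00 t + 104 = 0.
Quadratic formula: t = (20.00 ± √62.934) / 1.62 = (20.00 ± 7.933) / 1.62 → t = 7.447 s or 17.24 s.
The descending-branch root is 17.24 s.

17.2 s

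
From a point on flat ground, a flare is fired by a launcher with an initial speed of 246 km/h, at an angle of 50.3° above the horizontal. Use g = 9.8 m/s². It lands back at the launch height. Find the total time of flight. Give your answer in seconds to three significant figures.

Convert: 246 km/h = 246/3.6 = 68.33 m/s.
Horizontal component vₓ = 68.33 cos 50.3° = 43.65 m/s; vertical v_y0 = 68.33 sin 50.3° = 52.58 m/s.
Landing at launch height ⇒ T = 2 v_y0 / g = 2 × 52.58 / 9.80 = 10.73 s.

10.7 s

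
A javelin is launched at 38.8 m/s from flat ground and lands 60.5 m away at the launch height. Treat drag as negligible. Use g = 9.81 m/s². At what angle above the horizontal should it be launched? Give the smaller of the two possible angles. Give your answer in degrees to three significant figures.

11.6°

R = v₀² sin 2θ / g gives sin 2θ = gR/v₀² = 9.81·60.5/38.8² = 0.3942.
2θ = 23.22° or 180° − 23.22° = 156.8°, so θ = 11.61° or 78.39°.
The smaller angle is 11.61°.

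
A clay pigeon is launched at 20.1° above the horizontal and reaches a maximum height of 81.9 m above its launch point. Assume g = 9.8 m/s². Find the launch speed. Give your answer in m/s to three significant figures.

At the peak v_y = 0, so v_y0 = √(2gH) = √(2 × 9.80 × 81.9) = 40.07 m/s.
v_y0 = v₀ sin θ ⇒ v₀ = 40.07 / sin 20.1° = 116.6 m/s.

117 m/s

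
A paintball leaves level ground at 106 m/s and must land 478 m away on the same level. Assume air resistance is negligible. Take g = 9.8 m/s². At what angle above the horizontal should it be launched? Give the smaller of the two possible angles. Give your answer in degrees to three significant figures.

12.3°

From R = (v₀²/g) sin 2θ: sin 2θ = 9.80 × 478 / 11236 = 0.4169.
2θ = 24.64° or 180° − 24.64° = 155.4°, so θ = 12.32° or 77.68°.
The smaller angle is 12.32°.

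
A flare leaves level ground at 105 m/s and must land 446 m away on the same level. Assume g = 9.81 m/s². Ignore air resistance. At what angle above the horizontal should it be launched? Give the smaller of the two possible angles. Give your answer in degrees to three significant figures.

Level-ground range R = v₀² sin(2θ)/g ⇒ sin(2θ) = gR/v₀² = 9.81 × 446 / 105² = 0.3968.
2θ = 23.38° or 180° − 23.38° = 156.6°, so θ = 11.69° or 78.31°.
The smaller angle is 11.69°.

11.7°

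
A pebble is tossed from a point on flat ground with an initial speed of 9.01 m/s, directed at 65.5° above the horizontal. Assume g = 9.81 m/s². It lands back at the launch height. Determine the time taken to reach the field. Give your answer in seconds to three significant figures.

1.67 s

vₓ = 9.010 cos 65.5° = 3.736 m/s; v_y0 = 9.010 sin 65.5° = 8.199 m/s.
Landing at launch height ⇒ T = 2 v_y0 / g = 2 × 8.199 / 9.81 = 1.672 s.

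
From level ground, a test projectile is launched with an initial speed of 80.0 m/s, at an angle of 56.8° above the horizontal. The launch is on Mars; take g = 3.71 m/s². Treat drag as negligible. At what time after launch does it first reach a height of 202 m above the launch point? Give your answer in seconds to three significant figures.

3.32 s

Components: vₓ = 80.00 cos 56.8° = 43.81 m/s, v_y0 = 80.00 sin 56.8° = 66.94 m/s.
Require v_y0 t − ½ g t² = 202, i.e. 1.855 t² − 66.94 t + 202 = 0.
Quadratic formula: t = (66.94 ± √2982.3) / 3.71 = (66.94 ± 54.61) / 3.71 → t = 3.324 s or 32.76 s.
The first (ascending) time is 3.324 s.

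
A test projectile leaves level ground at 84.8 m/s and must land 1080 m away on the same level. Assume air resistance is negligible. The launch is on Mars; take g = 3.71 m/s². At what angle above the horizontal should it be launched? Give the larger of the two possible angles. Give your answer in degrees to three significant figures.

73.1°

Level-ground range R = v₀² sin(2θ)/g ⇒ sin(2θ) = gR/v₀² = 3.71 × 1080 / 84.8² = 0.5572.
2θ = 33.86° or 180° − 33.86° = 146.1°, so θ = 16.93° or 73.07°.
The larger angle is 73.07°.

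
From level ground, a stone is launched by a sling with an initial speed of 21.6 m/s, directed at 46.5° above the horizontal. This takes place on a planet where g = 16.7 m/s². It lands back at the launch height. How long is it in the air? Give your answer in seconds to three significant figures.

1.88 s

vₓ = 21.60 cos 46.5° = 14.87 m/s; v_y0 = 21.60 sin 46.5° = 15.67 m/s.
It returns to y = 0 when t = 2 v_y0 / g = 2(15.67)/16.7 = 1.876 s.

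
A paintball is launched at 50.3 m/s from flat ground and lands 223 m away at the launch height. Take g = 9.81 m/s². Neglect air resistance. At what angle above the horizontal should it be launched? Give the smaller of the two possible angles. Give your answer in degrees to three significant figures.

29.9°

R = v₀² sin 2θ / g gives sin 2θ = gR/v₀² = 9.81·223/50.3² = 0.8646.
2θ = 59.84° or 180° − 59.84° = 120.2°, so θ = 29.92° or 60.08°.
The smaller angle is 29.92°.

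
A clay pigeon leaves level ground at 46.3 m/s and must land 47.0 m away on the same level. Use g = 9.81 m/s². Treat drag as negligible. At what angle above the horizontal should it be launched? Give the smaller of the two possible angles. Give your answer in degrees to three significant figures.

6.21°

R = v₀² sin 2θ / g gives sin 2θ = gR/v₀² = 9.81·47.0/46.3² = 0.2151.
2θ = 12.42° or 180° − 12.42° = 167.6°, so θ = 6.210° or 83.79°.
The smaller angle is 6.210°.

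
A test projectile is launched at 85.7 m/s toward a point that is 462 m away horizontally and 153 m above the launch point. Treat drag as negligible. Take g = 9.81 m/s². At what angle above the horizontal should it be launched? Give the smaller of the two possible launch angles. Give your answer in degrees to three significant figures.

Trajectory: y = x tanθ − g x² (1 + tan²θ)/(2v₀²). With x = 462, y = 153, v₀ = 85.7, g = 9.81:
142.5 tan²θ − 462 tanθ + (295.5) = 0.
tanθ = [462 ± √(462² − 4 × 142.5 × (295.5))] / (2 × 142.5) = (462 ± 212.0) / 285.1, giving tanθ = 0.8771 or 2.364.
θ = 41.25° or 67.07°; the smaller is 41.25°.

41.3°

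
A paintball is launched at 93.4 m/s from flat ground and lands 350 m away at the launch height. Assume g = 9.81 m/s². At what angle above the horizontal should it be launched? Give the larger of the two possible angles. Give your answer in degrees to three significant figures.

From R = (v₀²/g) sin 2θ: sin 2θ = 9.81 × 350 / 8723.6 = 0.3936.
2θ = 23.18° or 180° − 23.18° = 156.8°, so θ = 11.59° or 78.41°.
The larger angle is 78.41°.

78.4°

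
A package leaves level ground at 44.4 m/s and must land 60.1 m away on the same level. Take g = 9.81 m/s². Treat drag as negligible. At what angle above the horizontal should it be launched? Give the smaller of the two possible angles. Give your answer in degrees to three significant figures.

8.70°

R = v₀² sin 2θ / g gives sin 2θ = gR/v₀² = 9.81·60.1/44.4² = 0.2991.
2θ = 17.40° or 180° − 17.40° = 162.6°, so θ = 8.701° or 81.30°.
The smaller angle is 8.701°.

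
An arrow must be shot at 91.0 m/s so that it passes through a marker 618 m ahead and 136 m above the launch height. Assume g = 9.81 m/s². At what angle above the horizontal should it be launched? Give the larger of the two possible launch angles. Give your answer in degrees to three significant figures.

Trajectory: y = x tanθ − g x² (1 + tan²θ)/(2v₀²). With x = 618, y = 136, v₀ = 91.0, g = 9.81:
226.2 tan²θ − 618 tanθ + (362.2) = 0.
tanθ = [618 ± √(618² − 4 × 226.2 × (362.2))] / (2 × 226.2) = (618 ± 232.7) / 452.4, giving tanθ = 0.8516 or 1.880.
θ = 40.42° or 61.99°; the larger is 61.99°.

62.0°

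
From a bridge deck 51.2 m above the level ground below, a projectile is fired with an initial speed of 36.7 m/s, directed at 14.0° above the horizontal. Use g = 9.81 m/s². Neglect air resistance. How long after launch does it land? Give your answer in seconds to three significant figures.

vₓ = 36.70 cos 14.0° = 35.61 m/s; v_y0 = 36.70 sin 14.0° = 8.879 m/s.
Vertical motion (up positive, ground at y = 0): 4.905 t² − (8.879) t − 51.2 = 0, so t = (8.879 + √(8.879² + 2·9.81·51.2)) / 9.81 = (8.879 + 32.91) / 9.81 = 4.260 s.

4.26 s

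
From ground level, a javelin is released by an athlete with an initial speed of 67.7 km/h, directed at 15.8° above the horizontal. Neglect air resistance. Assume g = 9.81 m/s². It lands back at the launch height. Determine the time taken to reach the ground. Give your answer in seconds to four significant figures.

1.044 s

Convert: 67.7 km/h = 67.7/3.6 = 18.81 m/s.
Resolve: vₓ = 18.81 cos 15.8° = 18.10 m/s and v_y0 = 18.81 sin 15.8° = 5.120 m/s.
Landing at launch height ⇒ T = 2 v_y0 / g = 2 × 5.120 / 9.81 = 1.044 s.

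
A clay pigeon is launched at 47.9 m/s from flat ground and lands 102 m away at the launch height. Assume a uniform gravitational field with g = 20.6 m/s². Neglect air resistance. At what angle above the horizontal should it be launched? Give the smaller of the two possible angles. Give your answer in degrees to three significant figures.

33.2°

R = v₀² sin 2θ / g gives sin 2θ = gR/v₀² = 20.6·102/47.9² = 0.9158.
2θ = 66.32° or 180° − 66.32° = 113.7°, so θ = 33.16° or 56.84°.
The smaller angle is 33.16°.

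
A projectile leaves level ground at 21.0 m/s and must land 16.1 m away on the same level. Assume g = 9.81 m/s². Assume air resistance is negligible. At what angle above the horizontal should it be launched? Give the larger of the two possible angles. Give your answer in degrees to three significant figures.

79.5°

R = v₀² sin 2θ / g gives sin 2θ = gR/v₀² = 9.81·16.1/21.0² = 0.3581.
2θ = 20.99° or 180° − 20.99° = 159.0°, so θ = 10.49° or 79.51°.
The larger angle is 79.51°.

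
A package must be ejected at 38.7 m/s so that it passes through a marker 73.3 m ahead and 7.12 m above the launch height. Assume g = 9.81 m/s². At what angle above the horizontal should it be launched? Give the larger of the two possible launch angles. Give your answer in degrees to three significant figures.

Trajectory: y = x tanθ − g x² (1 + tan²θ)/(2v₀²). With x = 73.3, y = 7.12, v₀ = 38.7, g = 9.81:
17.60 tan²θ − 73.3 tanθ + (24.72) = 0.
tanθ = [73.3 ± √(73.3² − 4 × 17.60 × (24.72))] / (2 × 17.60) = (73.3 ± 60.28) / 35.19, giving tanθ = 0.3701 or 3.796.
θ = 20.31° or 75.24°; the larger is 75.24°.

75.2°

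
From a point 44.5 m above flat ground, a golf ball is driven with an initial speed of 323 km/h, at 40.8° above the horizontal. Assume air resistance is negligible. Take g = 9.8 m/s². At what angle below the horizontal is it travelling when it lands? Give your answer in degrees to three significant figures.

Convert: 323 km/h = 323/3.6 = 89.72 m/s.
Components: vₓ = 89.72 cos 40.8° = 67.92 m/s, v_y0 = 89.72 sin 40.8° = 58.63 m/s.
The projectile lands when y = 44.5 + (58.63) t − ½·9.80·t² = 0. Positive root: t = (58.63 + √(58.63² + 2·9.80·44.5)) / 9.80 = (58.63 + 65.64) / 9.80 = 12.68 s.
At impact: v_y = v_y0 − g t = −65.64 m/s; vₓ = 67.92 m/s.
Angle below horizontal: arctan(|v_y|/vₓ) = arctan(65.64/67.92) = 44.02°.

44.0°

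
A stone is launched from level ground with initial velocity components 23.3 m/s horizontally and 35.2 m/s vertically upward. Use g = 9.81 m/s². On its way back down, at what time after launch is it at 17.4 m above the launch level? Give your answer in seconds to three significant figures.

Require v_y0 t − ½ g t² = 17.4, i.e. 4.905 t² − 35.20 t + 17.4 = 0.
t = [35.20 ± √(35.20² − 2·9.81·17.4)] / 9.81 = (35.20 ± 29.96) / 9.81, so t = 0.5341 s or t = 6.642 s.
The descending-branch root is 6.642 s.

6.64 s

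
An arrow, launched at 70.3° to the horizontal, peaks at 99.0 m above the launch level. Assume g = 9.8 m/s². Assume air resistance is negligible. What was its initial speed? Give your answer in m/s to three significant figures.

46.8 m/s

At the peak v_y = 0, so v_y0 = √(2gH) = √(2 × 9.80 × 99.0) = 44.05 m/s.
v_y0 = v₀ sin θ ⇒ v₀ = 44.05 / sin 70.3° = 46.79 m/s.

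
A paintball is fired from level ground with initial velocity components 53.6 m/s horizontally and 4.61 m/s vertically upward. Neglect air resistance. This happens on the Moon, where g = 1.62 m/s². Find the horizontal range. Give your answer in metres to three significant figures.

Time aloft: T = 2 v_y0 / g = 2 × 4.610 / 1.62 = 5.691 s.
Horizontal distance R = vₓ T = 53.60 × 5.691 = 305.1 m.

305 m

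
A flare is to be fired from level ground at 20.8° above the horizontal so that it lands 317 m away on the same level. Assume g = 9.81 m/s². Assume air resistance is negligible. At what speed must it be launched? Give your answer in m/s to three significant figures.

From R = (v₀² / g) sin 2θ: v₀ = √(gR / sin 2θ).
v₀ = √(9.81 × 317 / sin 41.60°) = √(3110 / 0.6639) = √4683.9 = 68.44 m/s.

68.4 m/s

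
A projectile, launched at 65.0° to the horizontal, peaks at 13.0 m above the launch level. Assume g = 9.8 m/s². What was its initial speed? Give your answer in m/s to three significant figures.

At the peak v_y = 0, so v_y0 = √(2gH) = √(2 × 9.80 × 13.0) = 15.96 m/s.
v_y0 = v₀ sin θ ⇒ v₀ = 15.96 / sin 65.0° = 17.61 m/s.

17.6 m/s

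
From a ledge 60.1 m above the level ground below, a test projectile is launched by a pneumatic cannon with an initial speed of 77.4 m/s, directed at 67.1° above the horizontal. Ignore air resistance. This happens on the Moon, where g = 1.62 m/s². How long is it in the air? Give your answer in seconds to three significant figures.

Components: vₓ = 77.40 cos 67.1° = 30.12 m/s, v_y0 = 77.40 sin 67.1° = 71.30 m/s.
Vertical motion (up positive, ground at y = 0): 0.8100 t² − (71.30) t − 60.1 = 0, so t = (71.30 + √(71.30² + 2·1.62·60.1)) / 1.62 = (71.30 + 72.65) / 1.62 = 88.86 s.

88.9 s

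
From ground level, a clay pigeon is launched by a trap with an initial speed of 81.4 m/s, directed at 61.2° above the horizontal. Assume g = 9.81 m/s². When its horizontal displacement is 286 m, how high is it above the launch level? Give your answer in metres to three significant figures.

259 m

vₓ = 81.40 cos 61.2° = 39.21 m/s; v_y0 = 81.40 sin 61.2° = 71.33 m/s.
x = vₓ t ⇒ t = 286/39.21 = 7.293 s.
Height: y = v_y0 t − ½ g t² = 71.33 × 7.293 − 4.905 × 7.293² = 520.2 − 260.9 = 259.3 m.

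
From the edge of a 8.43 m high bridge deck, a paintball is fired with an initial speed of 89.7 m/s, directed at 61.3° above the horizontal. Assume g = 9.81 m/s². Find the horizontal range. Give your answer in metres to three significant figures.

696 m

vₓ = 89.70 cos 61.3° = 43.08 m/s; v_y0 = 89.70 sin 61.3° = 78.68 m/s.
With up positive and y = 0 at the ground: y(t) = 8.43 + (78.68) t − 4.905 t². Setting y = 0 and taking the positive root: t = [78.68 + √(78.68² + 2·9.81·8.43)] / 9.81 = (78.68 + 79.72) / 9.81 = 16.15 s.
Horizontal distance: R = vₓ t = 43.08 × 16.15 = 695.6 m.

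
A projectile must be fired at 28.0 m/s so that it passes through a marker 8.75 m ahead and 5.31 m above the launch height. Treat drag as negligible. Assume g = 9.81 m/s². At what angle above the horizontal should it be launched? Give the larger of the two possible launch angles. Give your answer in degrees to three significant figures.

86.7°

Trajectory: y = x tanθ − g x² (1 + tan²θ)/(2v₀²). With x = 8.75, y = 5.31, v₀ = 28.0, g = 9.81:
0.4790 tan²θ − 8.75 tanθ + (5.789) = 0.
tanθ = [8.75 ± √(8.75² − 4 × 0.4790 × (5.789))] / (2 × 0.4790) = (8.75 ± 8.091) / 0.9580, giving tanθ = 0.6875 or 17.58.
θ = 34.51° or 86.74°; the larger is 86.74°.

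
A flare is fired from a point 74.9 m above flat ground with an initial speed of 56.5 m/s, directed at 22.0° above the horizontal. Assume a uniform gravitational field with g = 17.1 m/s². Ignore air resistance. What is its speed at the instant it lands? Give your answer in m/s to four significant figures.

Horizontal component vₓ = 56.50 cos 22.0° = 52.39 m/s; vertical v_y0 = 56.50 sin 22.0° = 21.17 m/s.
With up positive and y = 0 at the ground: y(t) = 74.9 + (21.17) t − 8.550 t². Setting y = 0 and taking the positive root: t = [21.17 + √(21.17² + 2·17.1·74.9)] / 17.1 = (21.17 + 54.86) / 17.1 = 4.446 s.
Vertical velocity at impact: v_y = v_y0 − g t = 21.17 − 17.1 × 4.446 = −54.86 m/s.
Speed: |v| = √(vₓ² + v_y²) = √(52.39² + 54.86²) = 75.85 m/s.

75.85 m/s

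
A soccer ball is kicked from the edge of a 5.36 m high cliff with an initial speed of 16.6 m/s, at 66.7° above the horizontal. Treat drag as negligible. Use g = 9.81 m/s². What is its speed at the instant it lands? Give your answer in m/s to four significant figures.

vₓ = 16.60 cos 66.7° = 6.566 m/s; v_y0 = 16.60 sin 66.7° = 15.25 m/s.
With up positive and y = 0 at the ground: y(t) = 5.36 + (15.25) t − 4.905 t². Setting y = 0 and taking the positive root: t = [15.25 + √(15.25² + 2·9.81·5.36)] / 9.81 = (15.25 + 18.37) / 9.81 = 3.427 s.
Vertical velocity at impact: v_y = v_y0 − g t = 15.25 − 9.81 × 3.427 = −18.37 m/s.
Speed: |v| = √(vₓ² + v_y²) = √(6.566² + 18.37²) = 19.51 m/s.

19.51 m/s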